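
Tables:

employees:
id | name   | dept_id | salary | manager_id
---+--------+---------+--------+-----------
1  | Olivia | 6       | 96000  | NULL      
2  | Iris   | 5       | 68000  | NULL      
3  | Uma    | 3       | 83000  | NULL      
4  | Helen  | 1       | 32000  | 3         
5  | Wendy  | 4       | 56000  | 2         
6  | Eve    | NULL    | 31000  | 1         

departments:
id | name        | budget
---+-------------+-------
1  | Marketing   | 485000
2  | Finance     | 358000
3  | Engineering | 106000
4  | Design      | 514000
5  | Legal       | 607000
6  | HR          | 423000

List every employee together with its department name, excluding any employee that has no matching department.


INNER JOIN keeps only employees rows whose dept_id matches an id in departments. Walk through each employee:
  - employee 1 (Olivia): dept_id=6 -> matches HR
  - employee 2 (Iris): dept_id=5 -> matches Legal
  - employee 3 (Uma): dept_id=3 -> matches Engineering
  - employee 4 (Helen): dept_id=1 -> matches Marketing
  - employee 5 (Wendy): dept_id=4 -> matches Design
  - employee 6 (Eve): dept_id=NULL, no match -> dropped
So 1 of 6 rows is dropped.

SQL:
SELECT a.name, b.name AS department
FROM employees a
INNER JOIN departments b ON a.dept_id = b.id

Result:
name   | department 
-------+------------
Olivia | HR         
Iris   | Legal      
Uma    | Engineering
Helen  | Marketing  
Wendy  | Design     


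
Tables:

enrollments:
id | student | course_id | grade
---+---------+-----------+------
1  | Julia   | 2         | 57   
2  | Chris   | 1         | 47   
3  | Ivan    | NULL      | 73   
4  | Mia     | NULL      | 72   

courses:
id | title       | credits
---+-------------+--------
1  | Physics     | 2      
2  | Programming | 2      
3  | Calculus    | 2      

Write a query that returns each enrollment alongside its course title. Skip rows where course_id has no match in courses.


INNER JOIN keeps only enrollments rows whose course_id matches an id in courses. Walk through each enrollment:
  - enrollment 1 (Julia): course_id=2 -> matches Programming
  - enrollment 2 (Chris): course_id=1 -> matches Physics
  - enrollment 3 (Ivan): course_id=NULL, no match -> dropped
  - enrollment 4 (Mia): course_id=NULL, no match -> dropped
So 2 of 4 rows are dropped.

SQL:
SELECT a.student, b.title AS course
FROM enrollments a
INNER JOIN courses b ON a.course_id = b.id

Result:
student | course     
--------+------------
Julia   | Programming
Chris   | Physics    


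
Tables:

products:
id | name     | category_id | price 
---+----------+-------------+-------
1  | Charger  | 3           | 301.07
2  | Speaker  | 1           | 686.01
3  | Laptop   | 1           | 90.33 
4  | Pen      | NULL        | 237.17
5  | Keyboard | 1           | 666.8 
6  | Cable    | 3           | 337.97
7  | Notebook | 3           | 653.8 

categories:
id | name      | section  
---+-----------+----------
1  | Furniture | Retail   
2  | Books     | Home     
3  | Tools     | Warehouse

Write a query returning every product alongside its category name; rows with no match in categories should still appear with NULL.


LEFT JOIN keeps every row from products (the left table); where category_id has no match in categories, the category columns become NULL. Walk through each product:
  - product 1 (Charger): category_id=3 -> matches Tools
  - product 2 (Speaker): category_id=1 -> matches Furniture
  - product 3 (Laptop): category_id=1 -> matches Furniture
  - product 4 (Pen): category_id=NULL, no match -> kept with NULL
  - product 5 (Keyboard): category_id=1 -> matches Furniture
  - product 6 (Cable): category_id=3 -> matches Tools
  - product 7 (Notebook): category_id=3 -> matches Tools
All 7 rows appear; 1 has NULL category.

SQL:
SELECT a.name, b.name AS category
FROM products a
LEFT JOIN categories b ON a.category_id = b.id

Result:
name     | category 
---------+----------
Charger  | Tools    
Speaker  | Furniture
Laptop   | Furniture
Pen      | NULL     
Keyboard | Furniture
Cable    | Tools    
Notebook | Tools    


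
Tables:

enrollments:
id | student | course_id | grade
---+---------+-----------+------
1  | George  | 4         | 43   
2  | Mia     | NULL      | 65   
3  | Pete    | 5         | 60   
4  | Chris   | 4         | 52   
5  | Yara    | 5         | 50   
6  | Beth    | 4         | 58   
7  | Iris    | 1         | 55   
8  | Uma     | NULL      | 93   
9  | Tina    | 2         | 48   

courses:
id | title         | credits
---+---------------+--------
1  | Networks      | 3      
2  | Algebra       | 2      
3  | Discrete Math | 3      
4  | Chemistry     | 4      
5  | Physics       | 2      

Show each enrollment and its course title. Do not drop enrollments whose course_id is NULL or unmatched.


LEFT JOIN keeps every row from enrollments (the left table); where course_id has no match in courses, the course columns become NULL. Walk through each enrollment:
  - enrollment 1 (George): course_id=4 -> matches Chemistry
  - enrollment 2 (Mia): course_id=NULL, no match -> kept with NULL
  - enrollment 3 (Pete): course_id=5 -> matches Physics
  - enrollment 4 (Chris): course_id=4 -> matches Chemistry
  - enrollment 5 (Yara): course_id=5 -> matches Physics
  - enrollment 6 (Beth): course_id=4 -> matches Chemistry
  - enrollment 7 (Iris): course_id=1 -> matches Networks
  - enrollment 8 (Uma): course_id=NULL, no match -> kept with NULL
  - enrollment 9 (Tina): course_id=2 -> matches Algebra
All 9 rows appear; 2 have NULL course.

SQL:
SELECT a.student, b.title AS course
FROM enrollments a
LEFT JOIN courses b ON a.course_id = b.id

Result:
student | course   
--------+----------
George  | Chemistry
Mia     | NULL     
Pete    | Physics  
Chris   | Chemistry
Yara    | Physics  
Beth    | Chemistry
Iris    | Networks 
Uma     | NULL     
Tina    | Algebra  


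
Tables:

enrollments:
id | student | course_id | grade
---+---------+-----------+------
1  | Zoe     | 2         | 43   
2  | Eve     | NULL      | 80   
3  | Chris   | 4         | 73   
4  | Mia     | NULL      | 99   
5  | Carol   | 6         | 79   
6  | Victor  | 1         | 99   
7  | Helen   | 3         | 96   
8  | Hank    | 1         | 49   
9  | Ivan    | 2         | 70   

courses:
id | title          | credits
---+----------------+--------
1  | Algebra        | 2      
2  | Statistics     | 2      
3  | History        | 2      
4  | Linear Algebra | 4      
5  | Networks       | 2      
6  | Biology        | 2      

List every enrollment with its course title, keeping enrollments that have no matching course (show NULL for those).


LEFT JOIN keeps every row from enrollments (the left table); where course_id has no match in courses, the course columns become NULL. Walk through each enrollment:
  - enrollment 1 (Zoe): course_id=2 -> matches Statistics
  - enrollment 2 (Eve): course_id=NULL, no match -> kept with NULL
  - enrollment 3 (Chris): course_id=4 -> matches Linear Algebra
  - enrollment 4 (Mia): course_id=NULL, no match -> kept with NULL
  - enrollment 5 (Carol): course_id=6 -> matches Biology
  - enrollment 6 (Victor): course_id=1 -> matches Algebra
  - enrollment 7 (Helen): course_id=3 -> matches History
  - enrollment 8 (Hank): course_id=1 -> matches Algebra
  - enrollment 9 (Ivan): course_id=2 -> matches Statistics
All 9 rows appear; 2 have NULL course.

SQL:
SELECT a.student, b.title AS course
FROM enrollments a
LEFT JOIN courses b ON a.course_id = b.id

Result:
student | course        
--------+---------------
Zoe     | Statistics    
Eve     | NULL          
Chris   | Linear Algebra
Mia     | NULL          
Carol   | Biology       
Victor  | Algebra       
Helen   | History       
Hank    | Algebra       
Ivan    | Statistics    


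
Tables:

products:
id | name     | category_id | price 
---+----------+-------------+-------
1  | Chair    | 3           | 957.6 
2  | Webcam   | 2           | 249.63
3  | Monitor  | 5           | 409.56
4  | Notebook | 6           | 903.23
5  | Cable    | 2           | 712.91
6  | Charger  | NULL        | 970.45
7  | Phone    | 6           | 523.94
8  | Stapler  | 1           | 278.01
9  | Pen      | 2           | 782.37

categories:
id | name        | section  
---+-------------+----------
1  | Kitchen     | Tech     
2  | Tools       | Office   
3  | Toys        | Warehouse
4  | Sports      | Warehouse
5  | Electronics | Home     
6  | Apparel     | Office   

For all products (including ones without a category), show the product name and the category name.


LEFT JOIN keeps every row from products (the left table); where category_id has no match in categories, the category columns become NULL. Walk through each product:
  - product 1 (Chair): category_id=3 -> matches Toys
  - product 2 (Webcam): category_id=2 -> matches Tools
  - product 3 (Monitor): category_id=5 -> matches Electronics
  - product 4 (Notebook): category_id=6 -> matches Apparel
  - product 5 (Cable): category_id=2 -> matches Tools
  - product 6 (Charger): category_id=NULL, no match -> kept with NULL
  - product 7 (Phone): category_id=6 -> matches Apparel
  - product 8 (Stapler): category_id=1 -> matches Kitchen
  - product 9 (Pen): category_id=2 -> matches Tools
All 9 rows appear; 1 has NULL category.

SQL:
SELECT a.name, b.name AS category
FROM products a
LEFT JOIN categories b ON a.category_id = b.id

Result:
name     | category   
---------+------------
Chair    | Toys       
Webcam   | Tools      
Monitor  | Electronics
Notebook | Apparel    
Cable    | Tools      
Charger  | NULL       
Phone    | Apparel    
Stapler  | Kitchen    
Pen      | Tools      


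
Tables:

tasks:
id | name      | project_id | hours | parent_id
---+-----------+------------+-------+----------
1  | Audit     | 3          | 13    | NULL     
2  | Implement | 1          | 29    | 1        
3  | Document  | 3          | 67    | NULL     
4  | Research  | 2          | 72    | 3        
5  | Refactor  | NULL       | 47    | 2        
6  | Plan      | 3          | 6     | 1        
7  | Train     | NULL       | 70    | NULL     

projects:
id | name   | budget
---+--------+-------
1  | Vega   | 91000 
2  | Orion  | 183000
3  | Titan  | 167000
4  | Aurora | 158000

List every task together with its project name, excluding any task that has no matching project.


INNER JOIN keeps only tasks rows whose project_id matches an id in projects. Walk through each task:
  - task 1 (Audit): project_id=3 -> matches Titan
  - task 2 (Implement): project_id=1 -> matches Vega
  - task 3 (Document): project_id=3 -> matches Titan
  - task 4 (Research): project_id=2 -> matches Orion
  - task 5 (Refactor): project_id=NULL, no match -> dropped
  - task 6 (Plan): project_id=3 -> matches Titan
  - task 7 (Train): project_id=NULL, no match -> dropped
So 2 of 7 rows are dropped.

SQL:
SELECT a.name, b.name AS project
FROM tasks a
INNER JOIN projects b ON a.project_id = b.id

Result:
name      | project
----------+--------
Audit     | Titan  
Implement | Vega   
Document  | Titan  
Research  | Orion  
Plan      | Titan  


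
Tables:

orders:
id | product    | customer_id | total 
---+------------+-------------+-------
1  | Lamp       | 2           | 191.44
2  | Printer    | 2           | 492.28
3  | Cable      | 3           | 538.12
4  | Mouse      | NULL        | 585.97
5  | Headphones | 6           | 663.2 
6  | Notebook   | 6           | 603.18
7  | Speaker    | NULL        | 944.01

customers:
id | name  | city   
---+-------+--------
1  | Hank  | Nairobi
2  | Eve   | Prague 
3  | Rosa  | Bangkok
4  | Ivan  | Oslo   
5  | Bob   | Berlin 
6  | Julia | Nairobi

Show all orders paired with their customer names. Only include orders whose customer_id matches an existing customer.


INNER JOIN keeps only orders rows whose customer_id matches an id in customers. Walk through each order:
  - order 1 (Lamp): customer_id=2 -> matches Eve
  - order 2 (Printer): customer_id=2 -> matches Eve
  - order 3 (Cable): customer_id=3 -> matches Rosa
  - order 4 (Mouse): customer_id=NULL, no match -> dropped
  - order 5 (Headphones): customer_id=6 -> matches Julia
  - order 6 (Notebook): customer_id=6 -> matches Julia
  - order 7 (Speaker): customer_id=NULL, no match -> dropped
So 2 of 7 rows are dropped.

SQL:
SELECT a.product, b.name AS customer
FROM orders a
INNER JOIN customers b ON a.customer_id = b.id

Result:
product    | customer
-----------+---------
Lamp       | Eve     
Printer    | Eve     
Cable      | Rosa    
Headphones | Julia   
Notebook   | Julia   


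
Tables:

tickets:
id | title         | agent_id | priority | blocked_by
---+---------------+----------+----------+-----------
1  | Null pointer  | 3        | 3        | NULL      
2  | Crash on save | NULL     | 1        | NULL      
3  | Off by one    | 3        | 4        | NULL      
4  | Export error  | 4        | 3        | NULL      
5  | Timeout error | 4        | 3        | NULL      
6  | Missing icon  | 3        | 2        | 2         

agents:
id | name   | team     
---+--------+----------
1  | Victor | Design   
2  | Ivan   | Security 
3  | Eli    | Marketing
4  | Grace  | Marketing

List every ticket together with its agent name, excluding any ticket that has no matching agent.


INNER JOIN keeps only tickets rows whose agent_id matches an id in agents. Walk through each ticket:
  - ticket 1 (Null pointer): agent_id=3 -> matches Eli
  - ticket 2 (Crash on save): agent_id=NULL, no match -> dropped
  - ticket 3 (Off by one): agent_id=3 -> matches Eli
  - ticket 4 (Export error): agent_id=4 -> matches Grace
  - ticket 5 (Timeout error): agent_id=4 -> matches Grace
  - ticket 6 (Missing icon): agent_id=3 -> matches Eli
So 1 of 6 rows is dropped.

SQL:
SELECT a.title, b.name AS agent
FROM tickets a
INNER JOIN agents b ON a.agent_id = b.id

Result:
title         | agent
--------------+------
Null pointer  | Eli  
Off by one    | Eli  
Export error  | Grace
Timeout error | Grace
Missing icon  | Eli  


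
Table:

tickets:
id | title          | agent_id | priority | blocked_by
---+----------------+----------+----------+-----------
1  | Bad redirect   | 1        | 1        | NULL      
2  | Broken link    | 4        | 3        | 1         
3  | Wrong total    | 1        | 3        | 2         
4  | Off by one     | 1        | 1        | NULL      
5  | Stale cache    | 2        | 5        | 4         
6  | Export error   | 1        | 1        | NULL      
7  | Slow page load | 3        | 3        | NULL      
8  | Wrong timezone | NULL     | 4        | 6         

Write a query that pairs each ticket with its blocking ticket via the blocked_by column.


This is a self-join: tickets is joined to a second copy of itself, matching each row's blocked_by to another row's id. Use LEFT JOIN so rows with blocked_by=NULL are kept.
  - ticket 1 (Bad redirect): blocked_by=NULL -> NULL
  - ticket 2 (Broken link): blocked_by=1 -> Bad redirect
  - ticket 3 (Wrong total): blocked_by=2 -> Broken link
  - ticket 4 (Off by one): blocked_by=NULL -> NULL
  - ticket 5 (Stale cache): blocked_by=4 -> Off by one
  - ticket 6 (Export error): blocked_by=NULL -> NULL
  - ticket 7 (Slow page load): blocked_by=NULL -> NULL
  - ticket 8 (Wrong timezone): blocked_by=6 -> Export error

SQL:
SELECT a.title AS item, b.title AS blocked_by
FROM tickets a
LEFT JOIN tickets b ON a.blocked_by = b.id

Result:
item           | blocked_by  
---------------+-------------
Bad redirect   | NULL        
Broken link    | Bad redirect
Wrong total    | Broken link 
Off by one     | NULL        
Stale cache    | Off by one  
Export error   | NULL        
Slow page load | NULL        
Wrong timezone | Export error


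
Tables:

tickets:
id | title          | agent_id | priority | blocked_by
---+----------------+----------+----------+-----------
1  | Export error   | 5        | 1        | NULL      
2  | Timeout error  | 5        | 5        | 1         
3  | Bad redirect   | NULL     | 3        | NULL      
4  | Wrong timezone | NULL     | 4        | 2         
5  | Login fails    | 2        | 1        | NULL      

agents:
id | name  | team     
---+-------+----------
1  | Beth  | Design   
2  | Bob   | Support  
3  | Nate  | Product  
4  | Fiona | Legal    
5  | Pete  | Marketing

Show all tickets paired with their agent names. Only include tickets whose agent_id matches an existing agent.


INNER JOIN keeps only tickets rows whose agent_id matches an id in agents. Walk through each ticket:
  - ticket 1 (Export error): agent_id=5 -> matches Pete
  - ticket 2 (Timeout error): agent_id=5 -> matches Pete
  - ticket 3 (Bad redirect): agent_id=NULL, no match -> dropped
  - ticket 4 (Wrong timezone): agent_id=NULL, no match -> dropped
  - ticket 5 (Login fails): agent_id=2 -> matches Bob
So 2 of 5 rows are dropped.

SQL:
SELECT a.title, b.name AS agent
FROM tickets a
INNER JOIN agents b ON a.agent_id = b.id

Result:
title         | agent
--------------+------
Export error  | Pete 
Timeout error | Pete 
Login fails   | Bob  


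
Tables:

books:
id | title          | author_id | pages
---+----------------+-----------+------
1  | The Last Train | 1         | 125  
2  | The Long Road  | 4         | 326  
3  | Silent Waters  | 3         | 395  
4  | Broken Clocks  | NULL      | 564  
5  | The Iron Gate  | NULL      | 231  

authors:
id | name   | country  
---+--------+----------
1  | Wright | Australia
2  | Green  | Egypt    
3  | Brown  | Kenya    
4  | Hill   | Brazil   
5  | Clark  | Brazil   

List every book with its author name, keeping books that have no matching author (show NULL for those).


LEFT JOIN keeps every row from books (the left table); where author_id has no match in authors, the author columns become NULL. Walk through each book:
  - book 1 (The Last Train): author_id=1 -> matches Wright
  - book 2 (The Long Road): author_id=4 -> matches Hill
  - book 3 (Silent Waters): author_id=3 -> matches Brown
  - book 4 (Broken Clocks): author_id=NULL, no match -> kept with NULL
  - book 5 (The Iron Gate): author_id=NULL, no match -> kept with NULL
All 5 rows appear; 2 have NULL author.

SQL:
SELECT a.title, b.name AS author
FROM books a
LEFT JOIN authors b ON a.author_id = b.id

Result:
title          | author
---------------+-------
The Last Train | Wright
The Long Road  | Hill  
Silent Waters  | Brown 
Broken Clocks  | NULL  
The Iron Gate  | NULL  


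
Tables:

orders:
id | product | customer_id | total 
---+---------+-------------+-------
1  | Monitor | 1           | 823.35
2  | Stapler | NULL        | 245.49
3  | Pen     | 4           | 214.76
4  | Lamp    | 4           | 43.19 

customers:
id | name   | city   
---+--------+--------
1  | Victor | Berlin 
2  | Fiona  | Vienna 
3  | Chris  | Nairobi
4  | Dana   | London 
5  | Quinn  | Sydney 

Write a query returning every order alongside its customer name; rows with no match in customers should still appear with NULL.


LEFT JOIN keeps every row from orders (the left table); where customer_id has no match in customers, the customer columns become NULL. Walk through each order:
  - order 1 (Monitor): customer_id=1 -> matches Victor
  - order 2 (Stapler): customer_id=NULL, no match -> kept with NULL
  - order 3 (Pen): customer_id=4 -> matches Dana
  - order 4 (Lamp): customer_id=4 -> matches Dana
All 4 rows appear; 1 has NULL customer.

SQL:
SELECT a.product, b.name AS customer
FROM orders a
LEFT JOIN customers b ON a.customer_id = b.id

Result:
product | customer
--------+---------
Monitor | Victor  
Stapler | NULL    
Pen     | Dana    
Lamp    | Dana    


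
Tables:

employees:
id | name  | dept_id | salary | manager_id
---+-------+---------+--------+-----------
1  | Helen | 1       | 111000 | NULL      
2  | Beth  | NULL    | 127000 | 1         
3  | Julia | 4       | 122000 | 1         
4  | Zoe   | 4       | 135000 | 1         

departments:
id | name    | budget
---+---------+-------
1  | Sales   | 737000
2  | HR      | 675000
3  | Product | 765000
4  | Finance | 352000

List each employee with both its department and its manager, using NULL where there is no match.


Two LEFT JOINs from the same base table employees: one to departments via dept_id, one to employees itself via manager_id. Both are LEFT so every employee is preserved.
Match against departments:
  - employee 1 (Helen): dept_id=1 -> matches Sales
  - employee 2 (Beth): dept_id=NULL, no match -> kept with NULL
  - employee 3 (Julia): dept_id=4 -> matches Finance
  - employee 4 (Zoe): dept_id=4 -> matches Finance
Match against employees (self):
  - employee 1 (Helen): manager_id=NULL -> NULL
  - employee 2 (Beth): manager_id=1 -> Helen
  - employee 3 (Julia): manager_id=1 -> Helen
  - employee 4 (Zoe): manager_id=1 -> Helen

SQL:
SELECT a.name, b.name AS department, c.name AS manager
FROM employees a
LEFT JOIN departments b ON a.dept_id = b.id
LEFT JOIN employees c ON a.manager_id = c.id

Result:
name  | department | manager
------+------------+--------
Helen | Sales      | NULL   
Beth  | NULL       | Helen  
Julia | Finance    | Helen  
Zoe   | Finance    | Helen  


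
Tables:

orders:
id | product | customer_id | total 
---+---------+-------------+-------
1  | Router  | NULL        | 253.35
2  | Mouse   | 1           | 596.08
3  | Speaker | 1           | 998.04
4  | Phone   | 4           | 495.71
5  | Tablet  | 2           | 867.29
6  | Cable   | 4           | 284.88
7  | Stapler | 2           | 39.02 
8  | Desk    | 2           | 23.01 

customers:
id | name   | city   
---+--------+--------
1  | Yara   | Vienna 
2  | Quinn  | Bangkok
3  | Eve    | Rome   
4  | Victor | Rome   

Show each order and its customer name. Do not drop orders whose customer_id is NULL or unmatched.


LEFT JOIN keeps every row from orders (the left table); where customer_id has no match in customers, the customer columns become NULL. Walk through each order:
  - order 1 (Router): customer_id=NULL, no match -> kept with NULL
  - order 2 (Mouse): customer_id=1 -> matches Yara
  - order 3 (Speaker): customer_id=1 -> matches Yara
  - order 4 (Phone): customer_id=4 -> matches Victor
  - order 5 (Tablet): customer_id=2 -> matches Quinn
  - order 6 (Cable): customer_id=4 -> matches Victor
  - order 7 (Stapler): customer_id=2 -> matches Quinn
  - order 8 (Desk): customer_id=2 -> matches Quinn
All 8 rows appear; 1 has NULL customer.

SQL:
SELECT a.product, b.name AS customer
FROM orders a
LEFT JOIN customers b ON a.customer_id = b.id

Result:
product | customer
--------+---------
Router  | NULL    
Mouse   | Yara    
Speaker | Yara    
Phone   | Victor  
Tablet  | Quinn   
Cable   | Victor  
Stapler | Quinn   
Desk    | Quinn   


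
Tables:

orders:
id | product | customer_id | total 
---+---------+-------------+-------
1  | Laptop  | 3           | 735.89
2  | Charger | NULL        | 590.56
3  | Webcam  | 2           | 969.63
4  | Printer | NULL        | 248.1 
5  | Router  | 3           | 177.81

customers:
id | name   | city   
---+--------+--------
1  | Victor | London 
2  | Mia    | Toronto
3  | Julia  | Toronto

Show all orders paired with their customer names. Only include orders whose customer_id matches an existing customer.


INNER JOIN keeps only orders rows whose customer_id matches an id in customers. Walk through each order:
  - order 1 (Laptop): customer_id=3 -> matches Julia
  - order 2 (Charger): customer_id=NULL, no match -> dropped
  - order 3 (Webcam): customer_id=2 -> matches Mia
  - order 4 (Printer): customer_id=NULL, no match -> dropped
  - order 5 (Router): customer_id=3 -> matches Julia
So 2 of 5 rows are dropped.

SQL:
SELECT a.product, b.name AS customer
FROM orders a
INNER JOIN customers b ON a.customer_id = b.id

Result:
product | customer
--------+---------
Laptop  | Julia   
Webcam  | Mia     
Router  | Julia   


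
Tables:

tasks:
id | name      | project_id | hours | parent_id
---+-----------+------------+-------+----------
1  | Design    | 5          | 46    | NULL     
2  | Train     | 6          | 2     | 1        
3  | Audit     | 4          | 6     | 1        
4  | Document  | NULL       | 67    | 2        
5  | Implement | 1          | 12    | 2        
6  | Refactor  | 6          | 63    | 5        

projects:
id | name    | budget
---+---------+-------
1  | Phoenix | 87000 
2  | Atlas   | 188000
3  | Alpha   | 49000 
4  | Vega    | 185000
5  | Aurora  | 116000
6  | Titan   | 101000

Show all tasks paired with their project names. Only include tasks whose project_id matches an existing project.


INNER JOIN keeps only tasks rows whose project_id matches an id in projects. Walk through each task:
  - task 1 (Design): project_id=5 -> matches Aurora
  - task 2 (Train): project_id=6 -> matches Titan
  - task 3 (Audit): project_id=4 -> matches Vega
  - task 4 (Document): project_id=NULL, no match -> dropped
  - task 5 (Implement): project_id=1 -> matches Phoenix
  - task 6 (Refactor): project_id=6 -> matches Titan
So 1 of 6 rows is dropped.

SQL:
SELECT a.name, b.name AS project
FROM tasks a
INNER JOIN projects b ON a.project_id = b.id

Result:
name      | project
----------+--------
Design    | Aurora 
Train     | Titan  
Audit     | Vega   
Implement | Phoenix
Refactor  | Titan  


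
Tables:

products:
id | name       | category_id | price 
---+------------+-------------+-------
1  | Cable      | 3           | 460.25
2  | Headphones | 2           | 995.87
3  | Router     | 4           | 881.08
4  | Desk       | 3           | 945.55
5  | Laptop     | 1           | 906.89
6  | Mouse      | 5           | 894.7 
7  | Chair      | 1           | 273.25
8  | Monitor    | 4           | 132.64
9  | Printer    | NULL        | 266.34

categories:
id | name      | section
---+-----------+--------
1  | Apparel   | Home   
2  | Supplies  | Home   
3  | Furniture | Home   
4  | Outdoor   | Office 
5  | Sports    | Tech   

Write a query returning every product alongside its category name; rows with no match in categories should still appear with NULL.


LEFT JOIN keeps every row from products (the left table); where category_id has no match in categories, the category columns become NULL. Walk through each product:
  - product 1 (Cable): category_id=3 -> matches Furniture
  - product 2 (Headphones): category_id=2 -> matches Supplies
  - product 3 (Router): category_id=4 -> matches Outdoor
  - product 4 (Desk): category_id=3 -> matches Furniture
  - product 5 (Laptop): category_id=1 -> matches Apparel
  - product 6 (Mouse): category_id=5 -> matches Sports
  - product 7 (Chair): category_id=1 -> matches Apparel
  - product 8 (Monitor): category_id=4 -> matches Outdoor
  - product 9 (Printer): category_id=NULL, no match -> kept with NULL
All 9 rows appear; 1 has NULL category.

SQL:
SELECT a.name, b.name AS category
FROM products a
LEFT JOIN categories b ON a.category_id = b.id

Result:
name       | category 
-----------+----------
Cable      | Furniture
Headphones | Supplies 
Router     | Outdoor  
Desk       | Furniture
Laptop     | Apparel  
Mouse      | Sports   
Chair      | Apparel  
Monitor    | Outdoor  
Printer    | NULL     


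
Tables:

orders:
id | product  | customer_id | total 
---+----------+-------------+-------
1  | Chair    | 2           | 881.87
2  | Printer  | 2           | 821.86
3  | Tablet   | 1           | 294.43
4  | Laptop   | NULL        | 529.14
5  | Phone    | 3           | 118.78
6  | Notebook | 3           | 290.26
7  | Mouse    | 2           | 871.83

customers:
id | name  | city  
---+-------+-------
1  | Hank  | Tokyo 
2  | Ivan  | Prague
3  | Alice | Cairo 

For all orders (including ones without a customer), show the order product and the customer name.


LEFT JOIN keeps every row from orders (the left table); where customer_id has no match in customers, the customer columns become NULL. Walk through each order:
  - order 1 (Chair): customer_id=2 -> matches Ivan
  - order 2 (Printer): customer_id=2 -> matches Ivan
  - order 3 (Tablet): customer_id=1 -> matches Hank
  - order 4 (Laptop): customer_id=NULL, no match -> kept with NULL
  - order 5 (Phone): customer_id=3 -> matches Alice
  - order 6 (Notebook): customer_id=3 -> matches Alice
  - order 7 (Mouse): customer_id=2 -> matches Ivan
All 7 rows appear; 1 has NULL customer.

SQL:
SELECT a.product, b.name AS customer
FROM orders a
LEFT JOIN customers b ON a.customer_id = b.id

Result:
product  | customer
---------+---------
Chair    | Ivan    
Printer  | Ivan    
Tablet   | Hank    
Laptop   | NULL    
Phone    | Alice   
Notebook | Alice   
Mouse    | Ivan    


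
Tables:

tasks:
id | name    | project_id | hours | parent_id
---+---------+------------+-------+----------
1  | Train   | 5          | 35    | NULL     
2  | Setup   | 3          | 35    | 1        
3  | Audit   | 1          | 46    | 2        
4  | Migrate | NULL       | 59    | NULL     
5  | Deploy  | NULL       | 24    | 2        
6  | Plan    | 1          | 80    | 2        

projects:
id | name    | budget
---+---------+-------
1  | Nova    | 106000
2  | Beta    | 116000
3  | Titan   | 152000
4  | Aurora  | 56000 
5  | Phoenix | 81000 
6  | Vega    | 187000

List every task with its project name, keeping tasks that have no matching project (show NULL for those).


LEFT JOIN keeps every row from tasks (the left table); where project_id has no match in projects, the project columns become NULL. Walk through each task:
  - task 1 (Train): project_id=5 -> matches Phoenix
  - task 2 (Setup): project_id=3 -> matches Titan
  - task 3 (Audit): project_id=1 -> matches Nova
  - task 4 (Migrate): project_id=NULL, no match -> kept with NULL
  - task 5 (Deploy): project_id=NULL, no match -> kept with NULL
  - task 6 (Plan): project_id=1 -> matches Nova
All 6 rows appear; 2 have NULL project.

SQL:
SELECT a.name, b.name AS project
FROM tasks a
LEFT JOIN projects b ON a.project_id = b.id

Result:
name    | project
--------+--------
Train   | Phoenix
Setup   | Titan  
Audit   | Nova   
Migrate | NULL   
Deploy  | NULL   
Plan    | Nova   


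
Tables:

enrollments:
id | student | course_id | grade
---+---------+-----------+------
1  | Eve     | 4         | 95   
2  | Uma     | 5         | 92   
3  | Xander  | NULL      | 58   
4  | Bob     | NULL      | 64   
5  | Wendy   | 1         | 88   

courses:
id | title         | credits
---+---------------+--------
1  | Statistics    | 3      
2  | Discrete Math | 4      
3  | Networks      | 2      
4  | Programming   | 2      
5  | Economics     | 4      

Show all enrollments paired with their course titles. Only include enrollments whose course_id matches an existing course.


INNER JOIN keeps only enrollments rows whose course_id matches an id in courses. Walk through each enrollment:
  - enrollment 1 (Eve): course_id=4 -> matches Programming
  - enrollment 2 (Uma): course_id=5 -> matches Economics
  - enrollment 3 (Xander): course_id=NULL, no match -> dropped
  - enrollment 4 (Bob): course_id=NULL, no match -> dropped
  - enrollment 5 (Wendy): course_id=1 -> matches Statistics
So 2 of 5 rows are dropped.

SQL:
SELECT a.student, b.title AS course
FROM enrollments a
INNER JOIN courses b ON a.course_id = b.id

Result:
student | course     
--------+------------
Eve     | Programming
Uma     | Economics  
Wendy   | Statistics 


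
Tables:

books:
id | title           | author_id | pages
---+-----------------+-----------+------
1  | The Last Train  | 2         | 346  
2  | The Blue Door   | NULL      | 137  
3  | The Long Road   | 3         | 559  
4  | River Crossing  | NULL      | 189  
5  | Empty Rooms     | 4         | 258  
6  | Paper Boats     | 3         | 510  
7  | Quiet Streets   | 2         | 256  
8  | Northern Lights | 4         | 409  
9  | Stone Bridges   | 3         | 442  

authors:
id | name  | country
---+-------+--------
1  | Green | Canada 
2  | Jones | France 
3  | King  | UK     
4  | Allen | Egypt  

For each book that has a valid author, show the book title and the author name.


INNER JOIN keeps only books rows whose author_id matches an id in authors. Walk through each book:
  - book 1 (The Last Train): author_id=2 -> matches Jones
  - book 2 (The Blue Door): author_id=NULL, no match -> dropped
  - book 3 (The Long Road): author_id=3 -> matches King
  - book 4 (River Crossing): author_id=NULL, no match -> dropped
  - book 5 (Empty Rooms): author_id=4 -> matches Allen
  - book 6 (Paper Boats): author_id=3 -> matches King
  - book 7 (Quiet Streets): author_id=2 -> matches Jones
  - book 8 (Northern Lights): author_id=4 -> matches Allen
  - book 9 (Stone Bridges): author_id=3 -> matches King
So 2 of 9 rows are dropped.

SQL:
SELECT a.title, b.name AS author
FROM books a
INNER JOIN authors b ON a.author_id = b.id

Result:
title           | author
----------------+-------
The Last Train  | Jones 
The Long Road   | King  
Empty Rooms     | Allen 
Paper Boats     | King  
Quiet Streets   | Jones 
Northern Lights | Allen 
Stone Bridges   | King  


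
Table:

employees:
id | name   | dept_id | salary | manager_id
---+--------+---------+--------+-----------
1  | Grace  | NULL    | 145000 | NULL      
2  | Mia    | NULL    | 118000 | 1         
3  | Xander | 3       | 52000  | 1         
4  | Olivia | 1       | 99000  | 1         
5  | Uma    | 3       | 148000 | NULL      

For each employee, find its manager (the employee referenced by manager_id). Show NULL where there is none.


This is a self-join: employees is joined to a second copy of itself, matching each row's manager_id to another row's id. Use LEFT JOIN so rows with manager_id=NULL are kept.
  - employee 1 (Grace): manager_id=NULL -> NULL
  - employee 2 (Mia): manager_id=1 -> Grace
  - employee 3 (Xander): manager_id=1 -> Grace
  - employee 4 (Olivia): manager_id=1 -> Grace
  - employee 5 (Uma): manager_id=NULL -> NULL

SQL:
SELECT a.name AS item, b.name AS manager
FROM employees a
LEFT JOIN employees b ON a.manager_id = b.id

Result:
item   | manager
-------+--------
Grace  | NULL   
Mia    | Grace  
Xander | Grace  
Olivia | Grace  
Uma    | NULL   


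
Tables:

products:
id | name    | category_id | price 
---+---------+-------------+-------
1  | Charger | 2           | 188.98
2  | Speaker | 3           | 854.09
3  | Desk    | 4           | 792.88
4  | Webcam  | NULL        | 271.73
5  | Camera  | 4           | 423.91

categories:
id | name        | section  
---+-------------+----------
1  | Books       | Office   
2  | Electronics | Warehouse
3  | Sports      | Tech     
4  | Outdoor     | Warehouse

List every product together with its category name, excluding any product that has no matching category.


INNER JOIN keeps only products rows whose category_id matches an id in categories. Walk through each product:
  - product 1 (Charger): category_id=2 -> matches Electronics
  - product 2 (Speaker): category_id=3 -> matches Sports
  - product 3 (Desk): category_id=4 -> matches Outdoor
  - product 4 (Webcam): category_id=NULL, no match -> dropped
  - product 5 (Camera): category_id=4 -> matches Outdoor
So 1 of 5 rows is dropped.

SQL:
SELECT a.name, b.name AS category
FROM products a
INNER JOIN categories b ON a.category_id = b.id

Result:
name    | category   
--------+------------
Charger | Electronics
Speaker | Sports     
Desk    | Outdoor    
Camera  | Outdoor    


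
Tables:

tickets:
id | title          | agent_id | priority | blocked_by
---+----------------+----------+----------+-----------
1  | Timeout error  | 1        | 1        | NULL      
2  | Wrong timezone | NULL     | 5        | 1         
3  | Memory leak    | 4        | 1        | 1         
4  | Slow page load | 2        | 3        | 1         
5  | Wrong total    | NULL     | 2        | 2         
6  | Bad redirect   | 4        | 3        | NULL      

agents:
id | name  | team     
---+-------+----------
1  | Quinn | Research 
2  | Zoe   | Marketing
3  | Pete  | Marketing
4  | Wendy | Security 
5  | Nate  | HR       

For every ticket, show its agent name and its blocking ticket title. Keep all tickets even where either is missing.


Two LEFT JOINs from the same base table tickets: one to agents via agent_id, one to tickets itself via blocked_by. Both are LEFT so every ticket is preserved.
Match against agents:
  - ticket 1 (Timeout error): agent_id=1 -> matches Quinn
  - ticket 2 (Wrong timezone): agent_id=NULL, no match -> kept with NULL
  - ticket 3 (Memory leak): agent_id=4 -> matches Wendy
  - ticket 4 (Slow page load): agent_id=2 -> matches Zoe
  - ticket 5 (Wrong total): agent_id=NULL, no match -> kept with NULL
  - ticket 6 (Bad redirect): agent_id=4 -> matches Wendy
Match against tickets (self):
  - ticket 1 (Timeout error): blocked_by=NULL -> NULL
  - ticket 2 (Wrong timezone): blocked_by=1 -> Timeout error
  - ticket 3 (Memory leak): blocked_by=1 -> Timeout error
  - ticket 4 (Slow page load): blocked_by=1 -> Timeout error
  - ticket 5 (Wrong total): blocked_by=2 -> Wrong timezone
  - ticket 6 (Bad redirect): blocked_by=NULL -> NULL

SQL:
SELECT a.title, b.name AS agent, c.title AS blocked_by
FROM tickets a
LEFT JOIN agents b ON a.agent_id = b.id
LEFT JOIN tickets c ON a.blocked_by = c.id

Result:
title          | agent | blocked_by    
---------------+-------+---------------
Timeout error  | Quinn | NULL          
Wrong timezone | NULL  | Timeout error 
Memory leak    | Wendy | Timeout error 
Slow page load | Zoe   | Timeout error 
Wrong total    | NULL  | Wrong timezone
Bad redirect   | Wendy | NULL          


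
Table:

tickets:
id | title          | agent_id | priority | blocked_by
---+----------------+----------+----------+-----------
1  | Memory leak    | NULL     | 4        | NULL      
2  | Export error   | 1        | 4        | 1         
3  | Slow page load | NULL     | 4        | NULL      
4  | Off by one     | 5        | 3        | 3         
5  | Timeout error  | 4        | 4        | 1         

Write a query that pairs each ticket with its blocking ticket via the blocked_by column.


This is a self-join: tickets is joined to a second copy of itself, matching each row's blocked_by to another row's id. Use LEFT JOIN so rows with blocked_by=NULL are kept.
  - ticket 1 (Memory leak): blocked_by=NULL -> NULL
  - ticket 2 (Export error): blocked_by=1 -> Memory leak
  - ticket 3 (Slow page load): blocked_by=NULL -> NULL
  - ticket 4 (Off by one): blocked_by=3 -> Slow page load
  - ticket 5 (Timeout error): blocked_by=1 -> Memory leak

SQL:
SELECT a.title AS item, b.title AS blocked_by
FROM tickets a
LEFT JOIN tickets b ON a.blocked_by = b.id

Result:
item           | blocked_by    
---------------+---------------
Memory leak    | NULL          
Export error   | Memory leak   
Slow page load | NULL          
Off by one     | Slow page load
Timeout error  | Memory leak   


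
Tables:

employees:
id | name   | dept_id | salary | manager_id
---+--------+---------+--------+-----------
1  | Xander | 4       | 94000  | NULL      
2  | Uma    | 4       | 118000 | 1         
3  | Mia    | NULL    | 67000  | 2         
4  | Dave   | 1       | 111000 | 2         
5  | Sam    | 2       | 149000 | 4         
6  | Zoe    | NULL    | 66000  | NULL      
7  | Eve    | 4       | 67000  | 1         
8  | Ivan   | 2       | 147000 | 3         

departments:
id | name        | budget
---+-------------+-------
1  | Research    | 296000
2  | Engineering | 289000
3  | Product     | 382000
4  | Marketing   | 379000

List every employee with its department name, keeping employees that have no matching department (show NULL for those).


LEFT JOIN keeps every row from employees (the left table); where dept_id has no match in departments, the department columns become NULL. Walk through each employee:
  - employee 1 (Xander): dept_id=4 -> matches Marketing
  - employee 2 (Uma): dept_id=4 -> matches Marketing
  - employee 3 (Mia): dept_id=NULL, no match -> kept with NULL
  - employee 4 (Dave): dept_id=1 -> matches Research
  - employee 5 (Sam): dept_id=2 -> matches Engineering
  - employee 6 (Zoe): dept_id=NULL, no match -> kept with NULL
  - employee 7 (Eve): dept_id=4 -> matches Marketing
  - employee 8 (Ivan): dept_id=2 -> matches Engineering
All 8 rows appear; 2 have NULL department.

SQL:
SELECT a.name, b.name AS department
FROM employees a
LEFT JOIN departments b ON a.dept_id = b.id

Result:
name   | department 
-------+------------
Xander | Marketing  
Uma    | Marketing  
Mia    | NULL       
Dave   | Research   
Sam    | Engineering
Zoe    | NULL       
Eve    | Marketing  
Ivan   | Engineering


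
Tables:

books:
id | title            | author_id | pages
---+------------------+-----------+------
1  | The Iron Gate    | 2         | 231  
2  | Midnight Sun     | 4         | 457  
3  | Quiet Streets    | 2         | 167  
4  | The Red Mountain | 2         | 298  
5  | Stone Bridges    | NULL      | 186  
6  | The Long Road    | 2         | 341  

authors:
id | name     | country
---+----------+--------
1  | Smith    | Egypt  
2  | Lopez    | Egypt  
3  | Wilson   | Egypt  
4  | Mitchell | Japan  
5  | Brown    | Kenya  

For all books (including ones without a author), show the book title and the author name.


LEFT JOIN keeps every row from books (the left table); where author_id has no match in authors, the author columns become NULL. Walk through each book:
  - book 1 (The Iron Gate): author_id=2 -> matches Lopez
  - book 2 (Midnight Sun): author_id=4 -> matches Mitchell
  - book 3 (Quiet Streets): author_id=2 -> matches Lopez
  - book 4 (The Red Mountain): author_id=2 -> matches Lopez
  - book 5 (Stone Bridges): author_id=NULL, no match -> kept with NULL
  - book 6 (The Long Road): author_id=2 -> matches Lopez
All 6 rows appear; 1 has NULL author.

SQL:
SELECT a.title, b.name AS author
FROM books a
LEFT JOIN authors b ON a.author_id = b.id

Result:
title            | author  
-----------------+---------
The Iron Gate    | Lopez   
Midnight Sun     | Mitchell
Quiet Streets    | Lopez   
The Red Mountain | Lopez   
Stone Bridges    | NULL    
The Long Road    | Lopez   
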